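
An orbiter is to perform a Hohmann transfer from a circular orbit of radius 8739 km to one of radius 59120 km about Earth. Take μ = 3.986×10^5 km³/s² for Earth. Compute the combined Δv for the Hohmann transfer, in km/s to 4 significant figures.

Δv = 3.440 km/s

The Hohmann ellipse has a_t = (r₁ + r₂)/2 = 33929.5 km.
At r₁ the circular-orbit speed is v₁ = √(μ/r₁) = 6.754 km/s.
On the transfer ellipse at r₁, vis-viva equation gives v_p = √[μ(2/r₁ − 1/a_t)] = 8.915 km/s.
First burn Δv₁ = |v_p − v₁| = 2.161 km/s.
Circular speed at r₂: v₂ = √(μ/r₂) = 2.597 km/s.
Transfer-orbit speed at r₂: v_a = √[μ(2/r₂ − 1/a_t)] = 1.318 km/s.
Second burn Δv₂ = |v₂ − v_a| = 1.279 km/s.
Δv = Δv₁ + Δv₂ = 2.161 + 1.279 = 3.440 km/s.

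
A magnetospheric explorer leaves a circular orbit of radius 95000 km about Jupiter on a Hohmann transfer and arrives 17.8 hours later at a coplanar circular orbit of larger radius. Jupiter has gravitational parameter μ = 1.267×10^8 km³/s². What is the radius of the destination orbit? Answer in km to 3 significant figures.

Transfer time t = 17.8 hours = 64080 s, and t = π√(a_t³/μ).
So a_t = (μ t²/π²)^(1/3) = (1.267×10^8 × (64080)² / π²)^(1/3) = 3.7495×10^5 km.
Since a_t = (r₁ + r₂)/2, r₂ = 2a_t − r₁ = 2×3.7495×10^5 − 95000 = 6.549×10^5 km.

r₂ = 6.55×10^5 km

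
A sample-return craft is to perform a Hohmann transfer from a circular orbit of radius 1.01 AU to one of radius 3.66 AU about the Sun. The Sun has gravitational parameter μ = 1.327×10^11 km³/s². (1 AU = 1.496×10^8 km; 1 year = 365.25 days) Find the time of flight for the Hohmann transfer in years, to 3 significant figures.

t = 1.78 years

In km: r₁ = 1.01 × 1.496×10^8 = 1.51096×10^8 km; r₂ = 3.66 × 1.496×10^8 = 5.47536×10^8 km.
The Hohmann ellipse has a_t = (r₁ + r₂)/2 = 3.49316×10^8 km.
Half the transfer-orbit period gives t = π√(a_t³/μ) = 5.630×10^7 s.
Converting: 5.630×10^7 s ÷ 3.15576×10^7 s/year (365.25 × 86400) = 1.78 years.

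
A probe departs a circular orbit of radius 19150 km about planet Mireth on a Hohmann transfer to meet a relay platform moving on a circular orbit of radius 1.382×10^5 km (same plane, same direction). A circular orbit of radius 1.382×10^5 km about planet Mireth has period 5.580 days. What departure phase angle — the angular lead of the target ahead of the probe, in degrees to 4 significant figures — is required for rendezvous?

φ = 102.7°

From Kepler's third law T² = 4π²r³/μ at r = 1.382×10^5 km, T = 5.580 days = 5.580 × 86400 s = 4.82112×10^5 s: μ = 4π²r³/T² = 4.48320×10^5 km³/s².
Transfer-ellipse semi-major axis a_t = (r₁ + r₂)/2 = (19150 + 1.382×10^5)/2 = 78675 km.
The half-period of the transfer ellipse is t = π√(a_t³/μ) = 1.03541×10^5 s.
Target angular speed ω₂ = √(μ/r₂³) = 1.30326×10^-5 rad/s.
Angle swept by the target during transfer: ω₂·t = 1.34941 rad = 77.32°.
Arrival is 180° from departure on the ellipse, so φ = 180° − 77.32° = 102.7°.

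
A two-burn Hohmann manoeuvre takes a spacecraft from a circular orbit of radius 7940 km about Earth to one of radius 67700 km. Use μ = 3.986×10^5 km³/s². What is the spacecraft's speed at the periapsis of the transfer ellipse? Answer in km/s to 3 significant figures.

Transfer-ellipse semi-major axis a_t = (r₁ + r₂)/2 = (7940 + 67700)/2 = 37820 km.
At periapsis, r = 7940 km.
Applying v² = μ(2/r − 1/a_t): v = 9.480 km/s.

v = 9.48 km/s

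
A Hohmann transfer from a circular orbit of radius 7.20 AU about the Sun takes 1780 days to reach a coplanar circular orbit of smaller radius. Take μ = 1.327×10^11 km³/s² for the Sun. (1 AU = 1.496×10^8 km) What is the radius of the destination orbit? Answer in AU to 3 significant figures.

r₂ = 1.93 AU

In km: r₁ = 7.20 × 1.496×10^8 = 1.07712×10^9 km.
Transfer time t = 1780 days = 1.53792×10^8 s, and t = π√(a_t³/μ).
So a_t = (μ t²/π²)^(1/3) = (1.327×10^11 × (1.53792×10^8)² / π²)^(1/3) = 6.8257×10^8 km.
Since a_t = (r₁ + r₂)/2, r₂ = 2a_t − r₁ = 2×6.8257×10^8 − 1.07712×10^9 = 2.8802×10^8 km.
In AU: r₂ = 2.8802×10^8 / 1.496×10^8 = 1.93 AU.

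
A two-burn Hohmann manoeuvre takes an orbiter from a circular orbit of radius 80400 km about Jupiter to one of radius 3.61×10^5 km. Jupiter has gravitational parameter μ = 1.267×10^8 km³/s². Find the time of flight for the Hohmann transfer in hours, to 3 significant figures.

t = 8.04 hours

Semi-major axis of the transfer orbit: a_t = (80400 + 3.610×10^5)/2 = 2.207×10^5 km.
Transfer time t = π√(a_t³/μ) = π√((2.207×10^5)³ / 1.267×10^8) = 28940 s.
Converting: 28940 s ÷ 3600 s/hour = 8.04 hours.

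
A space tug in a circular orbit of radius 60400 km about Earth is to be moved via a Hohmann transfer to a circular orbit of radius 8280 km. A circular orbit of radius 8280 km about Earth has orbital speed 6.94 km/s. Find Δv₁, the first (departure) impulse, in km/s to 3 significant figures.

From the circular-orbit relation v² = μ/r at r = 8280 km: μ = v²r = (6.94)² × 8280 = 3.98795×10^5 km³/s².
Transfer-ellipse semi-major axis a_t = (r₁ + r₂)/2 = (60400 + 8280)/2 = 34340 km.
Circular speed at r = 60400 km: v_c = √(μ/r) = 2.570 km/s.
Transfer-orbit speed at the same r (vis-viva, a = a_t): v_t = √[μ(2/r − 1/a_t)] = 1.262 km/s.
Δv₁ = |v_t − v_c| = |1.262 − 2.570| = 1.308 km/s.

Δv₁ = 1.31 km/s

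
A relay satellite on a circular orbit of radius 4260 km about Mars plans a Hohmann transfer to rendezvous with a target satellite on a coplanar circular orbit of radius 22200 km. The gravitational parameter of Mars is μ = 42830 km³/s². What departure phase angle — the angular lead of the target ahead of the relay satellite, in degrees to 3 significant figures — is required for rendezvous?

Transfer-ellipse semi-major axis a_t = (r₁ + r₂)/2 = (4260 + 22200)/2 = 13230 km.
Transfer time t = π√(a_t³/μ) = 23100 s.
Target angular speed ω₂ = √(μ/r₂³) = 6.2567×10^-5 rad/s.
Angle swept by the target during transfer: ω₂·t = 1.4453 rad = 82.81°.
The relay satellite traverses 180° on the transfer ellipse, so the target must lead by 180° − 82.81° = 97.2°.

φ = 97.2°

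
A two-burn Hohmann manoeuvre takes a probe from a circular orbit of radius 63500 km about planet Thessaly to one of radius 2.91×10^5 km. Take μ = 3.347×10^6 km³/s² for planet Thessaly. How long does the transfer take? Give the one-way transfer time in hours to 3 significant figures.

t = 35.6 hours

Semi-major axis of the transfer orbit: a_t = (63500 + 2.910×10^5)/2 = 1.7725×10^5 km.
By Kepler's third law the transfer-orbit period is T = 2π√(a_t³/μ), so t = T/2 = 1.281×10^5 s.
Converting: 1.281×10^5 s ÷ 3600 s/hour = 35.6 hours.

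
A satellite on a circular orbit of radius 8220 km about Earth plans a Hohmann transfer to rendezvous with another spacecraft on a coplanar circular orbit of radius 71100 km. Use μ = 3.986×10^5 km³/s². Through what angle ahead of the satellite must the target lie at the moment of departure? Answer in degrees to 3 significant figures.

Semi-major axis of the transfer orbit: a_t = (8220 + 71100)/2 = 39660 km.
The half-period of the transfer ellipse is t = π√(a_t³/μ) = 39302 s.
Target angular speed ω₂ = √(μ/r₂³) = 3.3302×10^-5 rad/s.
Angle swept by the target during transfer: ω₂·t = 1.3088 rad = 74.99°.
The satellite traverses 180° on the transfer ellipse, so the target must lead by 180° − 74.99° = 105°.

φ = 105°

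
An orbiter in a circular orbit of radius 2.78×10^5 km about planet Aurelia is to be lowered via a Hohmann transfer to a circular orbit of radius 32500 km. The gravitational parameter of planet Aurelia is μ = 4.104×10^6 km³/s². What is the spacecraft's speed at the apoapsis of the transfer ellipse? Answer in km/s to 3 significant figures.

v = 1.76 km/s

Semi-major axis of the transfer orbit: a_t = (2.780×10^5 + 32500)/2 = 1.5525×10^5 km.
The apoapsis of the transfer ellipse is at r = 2.780×10^5 km.
Applying v² = μ(2/r − 1/a_t): v = 1.758 km/s.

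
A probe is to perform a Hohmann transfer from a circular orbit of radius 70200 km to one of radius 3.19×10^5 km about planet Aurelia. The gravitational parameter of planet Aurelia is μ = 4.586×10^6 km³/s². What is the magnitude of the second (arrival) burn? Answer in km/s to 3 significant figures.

The Hohmann ellipse has a_t = (r₁ + r₂)/2 = 1.946×10^5 km.
Circular speed at r = 3.190×10^5 km: v_c = √(μ/r) = 3.7916 km/s.
Vis-viva on the transfer ellipse at r = 3.190×10^5 km gives v_t = √[μ(2/r − 1/a_t)] = 2.2773 km/s.
Δv₂ = |v_t − v_c| = |2.2773 − 3.7916| = 1.514 km/s.

Δv₂ = 1.51 km/s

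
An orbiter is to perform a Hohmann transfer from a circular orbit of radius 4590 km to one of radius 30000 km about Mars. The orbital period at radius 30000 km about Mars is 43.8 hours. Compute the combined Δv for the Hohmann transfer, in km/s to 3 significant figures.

Δv = 1.55 km/s

From Kepler's third law T² = 4π²r³/μ at r = 30000 km, T = 43.8 hours = 43.8 × 3600 s = 1.5768×10^5 s: μ = 4π²r³/T² = 42871.7 km³/s².
The Hohmann ellipse has a_t = (r₁ + r₂)/2 = 17295 km.
Circular speed at r₁: v₁ = √(μ/r₁) = √(42871.7/4590) = 3.05618 km/s.
On the transfer ellipse at r₁, vis-viva equation gives v_p = √[μ(2/r₁ − 1/a_t)] = 4.02512 km/s.
First burn Δv₁ = |v_p − v₁| = 0.96894 km/s.
At r₂, v₂ = √(μ/r₂) = 1.19543 km/s.
Transfer-orbit speed at r₂: v_a = √[μ(2/r₂ − 1/a_t)] = 0.615844 km/s.
Second burn Δv₂ = |v₂ − v_a| = 0.57959 km/s.
Total Δv = Δv₁ + Δv₂ = 1.549 km/s.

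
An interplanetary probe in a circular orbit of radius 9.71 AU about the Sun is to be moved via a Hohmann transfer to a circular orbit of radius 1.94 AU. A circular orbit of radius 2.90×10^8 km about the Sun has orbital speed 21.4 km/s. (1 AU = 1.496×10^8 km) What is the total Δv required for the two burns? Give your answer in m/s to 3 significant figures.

From the circular-orbit relation v² = μ/r at r = 2.90×10^8 km: μ = v²r = (21.4)² × 2.90×10^8 = 1.32808×10^11 km³/s².
In km: r₁ = 9.71 × 1.496×10^8 = 1.452616×10^9 km; r₂ = 1.94 × 1.496×10^8 = 2.90224×10^8 km.
Transfer-ellipse semi-major axis a_t = (r₁ + r₂)/2 = (1.452616×10^9 + 2.90224×10^8)/2 = 8.7142×10^8 km.
At r₁ the circular-orbit speed is v₁ = √(μ/r₁) = 9.562 km/s.
Transfer-orbit speed at r₁ (v² = μ(2/r − 1/a)): v_a = √[μ(2/r₁ − 1/a_t)] = 5.518 km/s.
First burn Δv₁ = |v_a − v₁| = 4.044 km/s.
At r₂, v₂ = √(μ/r₂) = 21.392 km/s.
Transfer-orbit speed at r₂: v_p = √[μ(2/r₂ − 1/a_t)] = 27.619 km/s.
Second burn Δv₂ = |v₂ − v_p| = 6.227 km/s.
Total Δv = Δv₁ + Δv₂ = 10.27 km/s.

Δv = 10300 m/s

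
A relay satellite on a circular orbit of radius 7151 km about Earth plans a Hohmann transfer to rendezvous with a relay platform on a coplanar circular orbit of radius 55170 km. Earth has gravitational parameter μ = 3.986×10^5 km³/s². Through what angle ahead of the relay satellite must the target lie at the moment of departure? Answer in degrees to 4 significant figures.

The Hohmann ellipse has a_t = (r₁ + r₂)/2 = 31160.5 km.
The half-period of the transfer ellipse is t = π√(a_t³/μ) = 27370.8 s.
Target angular speed ω₂ = √(μ/r₂³) = 4.87208×10^-5 rad/s.
Angle swept by the target during transfer: ω₂·t = 1.33353 rad = 76.41°.
The relay satellite traverses 180° on the transfer ellipse, so the target must lead by 180° − 76.41° = 103.6°.

φ = 103.6°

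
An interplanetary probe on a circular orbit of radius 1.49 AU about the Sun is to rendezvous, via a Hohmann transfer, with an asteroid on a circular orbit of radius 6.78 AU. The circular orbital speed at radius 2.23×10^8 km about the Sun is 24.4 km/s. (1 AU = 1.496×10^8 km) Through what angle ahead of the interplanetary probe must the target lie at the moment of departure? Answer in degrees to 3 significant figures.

φ = 94.3°

From the circular-orbit relation v² = μ/r at r = 2.23×10^8 km: μ = v²r = (24.4)² × 2.23×10^8 = 1.32765×10^11 km³/s².
In km: r₁ = 1.49 × 1.496×10^8 = 2.22904×10^8 km; r₂ = 6.78 × 1.496×10^8 = 1.014288×10^9 km.
The Hohmann ellipse has a_t = (r₁ + r₂)/2 = 6.18596×10^8 km.
Transfer time t = π√(a_t³/μ) = 1.3265×10^8 s.
The target's mean motion on its circular orbit is ω₂ = √(μ/r₂³) = 1.1280×10^-8 rad/s.
Angle swept by the target during transfer: ω₂·t = 1.4963 rad = 85.73°.
Arrival is 180° from departure on the ellipse, so φ = 180° − 85.73° = 94.3°.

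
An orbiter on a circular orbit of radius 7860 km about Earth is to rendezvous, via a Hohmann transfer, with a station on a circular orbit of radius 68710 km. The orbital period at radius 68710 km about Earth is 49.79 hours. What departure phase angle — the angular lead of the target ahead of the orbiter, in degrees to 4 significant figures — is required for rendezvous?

From Kepler's third law T² = 4π²r³/μ at r = 68710 km, T = 49.79 hours = 49.79 × 3600 s = 1.79244×10^5 s: μ = 4π²r³/T² = 3.98594×10^5 km³/s².
Semi-major axis of the transfer orbit: a_t = (7860 + 68710)/2 = 38285 km.
Transfer time t = π√(a_t³/μ) = 37280 s.
Target angular speed ω₂ = √(μ/r₂³) = 3.505×10^-5 rad/s.
Angle swept by the target during transfer: ω₂·t = 1.3067 rad = 74.87°.
The orbiter traverses 180° on the transfer ellipse, so the target must lead by 180° − 74.87° = 105.1°.

φ = 105.1°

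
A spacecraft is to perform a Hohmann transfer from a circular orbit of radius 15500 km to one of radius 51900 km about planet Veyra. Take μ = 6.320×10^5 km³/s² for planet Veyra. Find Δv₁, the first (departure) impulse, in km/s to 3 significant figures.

Δv₁ = 1.54 km/s

Semi-major axis of the transfer orbit: a_t = (15500 + 51900)/2 = 33700 km.
Circular speed at r = 15500 km: v_c = √(μ/r) = 6.385 km/s.
Transfer-orbit speed at the same r (vis-viva, a = a_t): v_t = √[μ(2/r − 1/a_t)] = 7.924 km/s.
Δv₁ = |v_t − v_c| = |7.924 − 6.385| = 1.539 km/s.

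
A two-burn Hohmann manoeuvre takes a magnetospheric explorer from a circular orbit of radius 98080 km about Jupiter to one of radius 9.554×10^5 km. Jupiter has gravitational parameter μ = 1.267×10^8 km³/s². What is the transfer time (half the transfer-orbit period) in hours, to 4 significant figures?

Semi-major axis of the transfer orbit: a_t = (98080 + 9.554×10^5)/2 = 5.2674×10^5 km.
Transfer time t = π√(a_t³/μ) = π√((5.2674×10^5)³ / 1.267×10^8) = 1.067×10^5 s.
Converting: 1.067×10^5 s ÷ 3600 s/hour = 29.64 hours.

t = 29.64 hours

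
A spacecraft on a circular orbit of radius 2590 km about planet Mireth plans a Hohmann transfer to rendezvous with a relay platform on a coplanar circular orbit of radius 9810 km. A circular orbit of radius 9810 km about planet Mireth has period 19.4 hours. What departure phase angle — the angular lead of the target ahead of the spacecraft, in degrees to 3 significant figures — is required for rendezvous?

From Kepler's third law T² = 4π²r³/μ at r = 9810 km, T = 19.4 hours = 19.4 × 3600 s = 69840 s: μ = 4π²r³/T² = 7641.14 km³/s².
Semi-major axis of the transfer orbit: a_t = (2590 + 9810)/2 = 6200 km.
Transfer time t = π√(a_t³/μ) = 17545.2 s.
Target angular speed ω₂ = √(μ/r₂³) = 8.99654×10^-5 rad/s.
Angle swept by the target during transfer: ω₂·t = 1.5785 rad = 90.44°.
The spacecraft traverses 180° on the transfer ellipse, so the target must lead by 180° − 90.44° = 89.6°.

φ = 89.6°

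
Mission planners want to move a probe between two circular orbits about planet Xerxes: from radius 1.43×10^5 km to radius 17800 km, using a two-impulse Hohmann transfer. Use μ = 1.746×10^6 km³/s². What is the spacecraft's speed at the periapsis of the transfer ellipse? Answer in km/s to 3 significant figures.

v = 13.2 km/s

Semi-major axis of the transfer orbit: a_t = (1.430×10^5 + 17800)/2 = 80400 km.
The periapsis of the transfer ellipse is at r = 17800 km.
Applying v² = μ(2/r − 1/a_t): v = 13.21 km/s.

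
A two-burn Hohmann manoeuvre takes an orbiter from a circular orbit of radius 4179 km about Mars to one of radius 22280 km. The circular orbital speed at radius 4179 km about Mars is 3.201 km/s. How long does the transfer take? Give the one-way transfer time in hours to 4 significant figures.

t = 6.417 hours

From the circular-orbit relation v² = μ/r at r = 4179 km: μ = v²r = (3.201)² × 4179 = 42819.7 km³/s².
Semi-major axis of the transfer orbit: a_t = (4179 + 22280)/2 = 13229.5 km.
Transfer time t = π√(a_t³/μ) = π√((13229.5)³ / 42819.7) = 23100 s.
Converting: 23100 s ÷ 3600 s/hour = 6.417 hours.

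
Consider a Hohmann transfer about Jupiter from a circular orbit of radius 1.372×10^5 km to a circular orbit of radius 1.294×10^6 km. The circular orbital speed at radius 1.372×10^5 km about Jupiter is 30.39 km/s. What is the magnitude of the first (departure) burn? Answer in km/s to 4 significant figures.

Δv₁ = 10.48 km/s

From the circular-orbit relation v² = μ/r at r = 1.372×10^5 km: μ = v²r = (30.39)² × 1.372×10^5 = 1.26711×10^8 km³/s².
Semi-major axis of the transfer orbit: a_t = (1.372×10^5 + 1.294×10^6)/2 = 7.156×10^5 km.
Circular speed at r = 1.372×10^5 km: v_c = √(μ/r) = 30.39 km/s.
Transfer-orbit speed at the same r (vis-viva, a = a_t): v_t = √[μ(2/r − 1/a_t)] = 40.87 km/s.
Δv₁ = |v_t − v_c| = |40.87 − 30.39| = 10.48 km/s.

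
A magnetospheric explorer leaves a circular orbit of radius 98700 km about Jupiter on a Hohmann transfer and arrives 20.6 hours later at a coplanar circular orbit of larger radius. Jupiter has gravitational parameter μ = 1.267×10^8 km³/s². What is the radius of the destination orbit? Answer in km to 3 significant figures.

Transfer time t = 20.6 hours = 74160 s, and t = π√(a_t³/μ).
So a_t = (μ t²/π²)^(1/3) = (1.267×10^8 × (74160)² / π²)^(1/3) = 4.1331×10^5 km.
Since a_t = (r₁ + r₂)/2, r₂ = 2a_t − r₁ = 2×4.1331×10^5 − 98700 = 7.2792×10^5 km.

r₂ = 7.28×10^5 km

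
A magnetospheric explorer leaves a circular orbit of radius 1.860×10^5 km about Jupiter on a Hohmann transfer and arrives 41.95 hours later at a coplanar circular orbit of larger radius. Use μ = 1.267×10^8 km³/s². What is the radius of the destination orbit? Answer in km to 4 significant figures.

r₂ = 1.142×10^6 km

Transfer time t = 41.95 hours = 1.5102×10^5 s, and t = π√(a_t³/μ).
So a_t = (μ t²/π²)^(1/3) = (1.267×10^8 × (1.5102×10^5)² / π²)^(1/3) = 6.6402×10^5 km.
Since a_t = (r₁ + r₂)/2, r₂ = 2a_t − r₁ = 2×6.6402×10^5 − 1.860×10^5 = 1.14204×10^6 km.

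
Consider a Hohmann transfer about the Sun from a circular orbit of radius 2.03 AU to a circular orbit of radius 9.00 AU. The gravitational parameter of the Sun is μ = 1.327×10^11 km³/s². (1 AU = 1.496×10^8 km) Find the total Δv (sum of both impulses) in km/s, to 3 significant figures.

Δv = 9.70 km/s

In km: r₁ = 2.03 × 1.496×10^8 = 3.03688×10^8 km; r₂ = 9.00 × 1.496×10^8 = 1.3464×10^9 km.
Semi-major axis of the transfer orbit: a_t = (3.03688×10^8 + 1.3464×10^9)/2 = 8.25044×10^8 km.
Circular speed at r₁: v₁ = √(μ/r₁) = √(1.327×10^11/3.03688×10^8) = 20.90 km/s.
Transfer-orbit speed at r₁ (v² = μ(2/r − 1/a)): v_p = √[μ(2/r₁ − 1/a_t)] = 26.70 km/s.
First burn Δv₁ = |v_p − v₁| = 5.800 km/s.
Circular speed at r₂: v₂ = √(μ/r₂) = 9.928 km/s.
Transfer-orbit speed at r₂: v_a = √[μ(2/r₂ − 1/a_t)] = 6.023 km/s.
Second burn Δv₂ = |v₂ − v_a| = 3.905 km/s.
Total Δv = Δv₁ + Δv₂ = 9.705 km/s.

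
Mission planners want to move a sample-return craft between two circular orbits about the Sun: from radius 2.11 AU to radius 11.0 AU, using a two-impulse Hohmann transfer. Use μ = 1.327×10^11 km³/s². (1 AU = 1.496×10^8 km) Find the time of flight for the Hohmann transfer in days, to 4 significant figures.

In km: r₁ = 2.11 × 1.496×10^8 = 3.15656×10^8 km; r₂ = 11.0 × 1.496×10^8 = 1.6456×10^9 km.
Transfer-ellipse semi-major axis a_t = (r₁ + r₂)/2 = (3.15656×10^8 + 1.6456×10^9)/2 = 9.80628×10^8 km.
By Kepler's third law the transfer-orbit period is T = 2π√(a_t³/μ), so t = T/2 = 2.648×10^8 s.
Converting: 2.648×10^8 s ÷ 86400 s/day = 3065 days.

t = 3065 days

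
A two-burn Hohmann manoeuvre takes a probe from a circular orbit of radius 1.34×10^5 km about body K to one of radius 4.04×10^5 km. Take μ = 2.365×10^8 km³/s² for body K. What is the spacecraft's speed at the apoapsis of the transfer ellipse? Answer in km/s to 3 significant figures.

The Hohmann ellipse has a_t = (r₁ + r₂)/2 = 2.690×10^5 km.
At apoapsis, r = 4.040×10^5 km.
From the vis-viva equation, v = √[μ(2/r − 1/a_t)] = 17.08 km/s.

v = 17.1 km/s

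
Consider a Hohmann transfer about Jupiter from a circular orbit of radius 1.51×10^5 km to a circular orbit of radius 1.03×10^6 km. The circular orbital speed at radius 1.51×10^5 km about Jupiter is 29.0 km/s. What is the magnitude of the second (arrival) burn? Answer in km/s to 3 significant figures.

Δv₂ = 5.49 km/s

From the circular-orbit relation v² = μ/r at r = 1.51×10^5 km: μ = v²r = (29.0)² × 1.51×10^5 = 1.26991×10^8 km³/s².
Semi-major axis of the transfer orbit: a_t = (1.510×10^5 + 1.030×10^6)/2 = 5.905×10^5 km.
Circular speed at r = 1.030×10^6 km: v_c = √(μ/r) = 11.104 km/s.
Transfer-orbit speed at the same r (vis-viva, a = a_t): v_t = √[μ(2/r − 1/a_t)] = 5.6150 km/s.
Δv₂ = |v_t − v_c| = |5.6150 − 11.104| = 5.489 km/s.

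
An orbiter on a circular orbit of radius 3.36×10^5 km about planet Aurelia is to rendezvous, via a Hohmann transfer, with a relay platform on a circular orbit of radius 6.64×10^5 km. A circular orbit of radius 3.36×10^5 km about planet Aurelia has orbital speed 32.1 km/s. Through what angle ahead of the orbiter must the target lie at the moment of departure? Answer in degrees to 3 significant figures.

φ = 62.4°

From the circular-orbit relation v² = μ/r at r = 3.36×10^5 km: μ = v²r = (32.1)² × 3.36×10^5 = 3.46218×10^8 km³/s².
Transfer-ellipse semi-major axis a_t = (r₁ + r₂)/2 = (3.360×10^5 + 6.640×10^5)/2 = 5.000×10^5 km.
The half-period of the transfer ellipse is t = π√(a_t³/μ) = 59690 s.
Target angular speed ω₂ = √(μ/r₂³) = 3.439×10^-5 rad/s.
Angle swept by the target during transfer: ω₂·t = 2.053 rad = 117.6°.
Arrival is 180° from departure on the ellipse, so φ = 180° − 117.6° = 62.4°.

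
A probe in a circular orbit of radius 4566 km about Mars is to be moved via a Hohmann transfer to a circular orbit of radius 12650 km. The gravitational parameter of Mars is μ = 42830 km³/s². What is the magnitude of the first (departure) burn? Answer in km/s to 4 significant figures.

The Hohmann ellipse has a_t = (r₁ + r₂)/2 = 8608 km.
On the circular orbit at r = 4566 km, v_c = √(μ/r) = 3.0627 km/s.
Transfer-orbit speed at the same r (vis-viva, a = a_t): v_t = √[μ(2/r − 1/a_t)] = 3.7128 km/s.
Δv₁ = |v_t − v_c| = |3.7128 − 3.0627| = 0.6501 km/s.

Δv₁ = 0.6501 km/s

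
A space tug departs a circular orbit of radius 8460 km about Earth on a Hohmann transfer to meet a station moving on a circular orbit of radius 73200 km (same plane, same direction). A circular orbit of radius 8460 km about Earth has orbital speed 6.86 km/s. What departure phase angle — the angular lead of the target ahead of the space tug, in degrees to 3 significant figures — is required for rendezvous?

From the circular-orbit relation v² = μ/r at r = 8460 km: μ = v²r = (6.86)² × 8460 = 3.98124×10^5 km³/s².
The Hohmann ellipse has a_t = (r₁ + r₂)/2 = 40830 km.
The half-period of the transfer ellipse is t = π√(a_t³/μ) = 41078.0 s.
The target's mean motion on its circular orbit is ω₂ = √(μ/r₂³) = 3.18598×10^-5 rad/s.
Angle swept by the target during transfer: ω₂·t = 1.30874 rad = 74.99°.
The space tug traverses 180° on the transfer ellipse, so the target must lead by 180° − 74.99° = 105°.

φ = 105°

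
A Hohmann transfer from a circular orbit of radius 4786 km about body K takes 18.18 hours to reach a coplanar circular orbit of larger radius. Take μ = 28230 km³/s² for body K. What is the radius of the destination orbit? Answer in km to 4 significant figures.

Transfer time t = 18.18 hours = 65448 s, and t = π√(a_t³/μ).
So a_t = (μ t²/π²)^(1/3) = (28230 × (65448)² / π²)^(1/3) = 23053 km.
Since a_t = (r₁ + r₂)/2, r₂ = 2a_t − r₁ = 2×23053 − 4786 = 41320 km.

r₂ = 41320 km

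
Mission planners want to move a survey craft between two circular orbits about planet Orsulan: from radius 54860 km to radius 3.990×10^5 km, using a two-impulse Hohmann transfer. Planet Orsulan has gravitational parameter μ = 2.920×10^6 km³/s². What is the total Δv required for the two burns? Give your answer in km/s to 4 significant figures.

The Hohmann ellipse has a_t = (r₁ + r₂)/2 = 2.2693×10^5 km.
Circular speed at r₁: v₁ = √(μ/r₁) = √(2.920×10^6/54860) = 7.296 km/s.
On the transfer ellipse at r₁, vis-viva gives v_p = √[μ(2/r₁ − 1/a_t)] = 9.674 km/s.
First burn Δv₁ = |v_p − v₁| = 2.378 km/s.
Circular speed at r₂: v₂ = √(μ/r₂) = 2.705 km/s.
Transfer-orbit speed at r₂: v_a = √[μ(2/r₂ − 1/a_t)] = 1.330 km/s.
Second burn Δv₂ = |v₂ − v_a| = 1.375 km/s.
Total Δv = Δv₁ + Δv₂ = 3.753 km/s.

Δv = 3.753 km/s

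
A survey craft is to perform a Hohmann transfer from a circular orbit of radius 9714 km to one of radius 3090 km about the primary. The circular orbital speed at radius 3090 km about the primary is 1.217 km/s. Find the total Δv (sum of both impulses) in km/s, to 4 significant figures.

Δv = 0.4916 km/s

From the circular-orbit relation v² = μ/r at r = 3090 km: μ = v²r = (1.217)² × 3090 = 4576.57 km³/s².
The Hohmann ellipse has a_t = (r₁ + r₂)/2 = 6402 km.
At r₁ the circular-orbit speed is v₁ = √(μ/r₁) = 0.6864 km/s.
Transfer-orbit speed at r₁ (v² = μ(2/r − 1/a)): v_a = √[μ(2/r₁ − 1/a_t)] = 0.4769 km/s.
First burn Δv₁ = |v_a − v₁| = 0.2095 km/s.
At r₂, v₂ = √(μ/r₂) = 1.2170 km/s.
Transfer-orbit speed at r₂: v_p = √[μ(2/r₂ − 1/a_t)] = 1.4991 km/s.
Second burn Δv₂ = |v₂ − v_p| = 0.2821 km/s.
Δv = Δv₁ + Δv₂ = 0.2095 + 0.2821 = 0.4916 km/s.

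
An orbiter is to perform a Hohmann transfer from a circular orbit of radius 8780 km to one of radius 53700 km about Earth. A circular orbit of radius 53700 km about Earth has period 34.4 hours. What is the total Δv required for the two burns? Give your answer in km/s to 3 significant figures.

Δv = 3.38 km/s

From Kepler's third law T² = 4π²r³/μ at r = 53700 km, T = 34.4 hours = 34.4 × 3600 s = 1.2384×10^5 s: μ = 4π²r³/T² = 3.98621×10^5 km³/s².
Semi-major axis of the transfer orbit: a_t = (8780 + 53700)/2 = 31240 km.
At r₁ the circular-orbit speed is v₁ = √(μ/r₁) = 6.738 km/s.
On the transfer ellipse at r₁, vis-viva equation gives v_p = √[μ(2/r₁ − 1/a_t)] = 8.834 km/s.
First burn Δv₁ = |v_p − v₁| = 2.096 km/s.
At r₂, v₂ = √(μ/r₂) = 2.7245 km/s.
Transfer-orbit speed at r₂: v_a = √[μ(2/r₂ − 1/a_t)] = 1.4444 km/s.
Second burn Δv₂ = |v₂ − v_a| = 1.280 km/s.
Total Δv = Δv₁ + Δv₂ = 3.376 km/s.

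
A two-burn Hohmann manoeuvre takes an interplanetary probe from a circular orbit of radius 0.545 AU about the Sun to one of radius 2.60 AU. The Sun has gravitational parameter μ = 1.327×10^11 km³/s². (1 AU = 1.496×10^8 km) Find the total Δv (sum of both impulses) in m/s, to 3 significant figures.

In km: r₁ = 0.545 × 1.496×10^8 = 8.1532×10^7 km; r₂ = 2.60 × 1.496×10^8 = 3.8896×10^8 km.
Transfer-ellipse semi-major axis a_t = (r₁ + r₂)/2 = (8.1532×10^7 + 3.8896×10^8)/2 = 2.35246×10^8 km.
At r₁ the circular-orbit speed is v₁ = √(μ/r₁) = 40.343 km/s.
On the transfer ellipse at r₁, vis-viva equation gives v_p = √[μ(2/r₁ − 1/a_t)] = 51.876 km/s.
First burn Δv₁ = |v_p − v₁| = 11.53 km/s.
At r₂, v₂ = √(μ/r₂) = 18.471 km/s.
Transfer-orbit speed at r₂: v_a = √[μ(2/r₂ − 1/a_t)] = 10.874 km/s.
Second burn Δv₂ = |v₂ − v_a| = 7.597 km/s.
Δv = Δv₁ + Δv₂ = 11.53 + 7.597 = 19.13 km/s.

Δv = 19100 m/s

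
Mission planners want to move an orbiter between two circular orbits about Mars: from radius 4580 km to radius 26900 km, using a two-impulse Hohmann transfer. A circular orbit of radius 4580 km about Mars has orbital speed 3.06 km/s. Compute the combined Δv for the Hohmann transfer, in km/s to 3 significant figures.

Δv = 1.52 km/s

From the circular-orbit relation v² = μ/r at r = 4580 km: μ = v²r = (3.06)² × 4580 = 42885.3 km³/s².
Transfer-ellipse semi-major axis a_t = (r₁ + r₂)/2 = (4580 + 26900)/2 = 15740 km.
At r₁ the circular-orbit speed is v₁ = √(μ/r₁) = 3.0600 km/s.
Transfer-orbit speed at r₁ (vis-viva equation): v_p = √[μ(2/r₁ − 1/a_t)] = 4.0003 km/s.
First burn Δv₁ = |v_p − v₁| = 0.9403 km/s.
At r₂, v₂ = √(μ/r₂) = 1.2626 km/s.
Transfer-orbit speed at r₂: v_a = √[μ(2/r₂ − 1/a_t)] = 0.68110 km/s.
Second burn Δv₂ = |v₂ − v_a| = 0.5815 km/s.
Total Δv = Δv₁ + Δv₂ = 1.522 km/s.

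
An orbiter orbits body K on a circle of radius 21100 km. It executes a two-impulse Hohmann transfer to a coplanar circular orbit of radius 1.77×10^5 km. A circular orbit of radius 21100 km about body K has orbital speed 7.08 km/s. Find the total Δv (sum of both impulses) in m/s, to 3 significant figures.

Δv = 3700 m/s

From the circular-orbit relation v² = μ/r at r = 21100 km: μ = v²r = (7.08)² × 21100 = 1.05767×10^6 km³/s².
The Hohmann ellipse has a_t = (r₁ + r₂)/2 = 99050 km.
Circular speed at r₁: v₁ = √(μ/r₁) = √(1.05767×10^6/21100) = 7.0800 km/s.
Transfer-orbit speed at r₁ (vis-viva equation): v_p = √[μ(2/r₁ − 1/a_t)] = 9.4644 km/s.
First burn Δv₁ = |v_p − v₁| = 2.3844 km/s.
Circular speed at r₂: v₂ = √(μ/r₂) = 2.444488 km/s.
Transfer-orbit speed at r₂: v_a = √[μ(2/r₂ − 1/a_t)] = 1.128241 km/s.
Second burn Δv₂ = |v₂ − v_a| = 1.3162 km/s.
Δv = Δv₁ + Δv₂ = 2.3844 + 1.3162 = 3.701 km/s.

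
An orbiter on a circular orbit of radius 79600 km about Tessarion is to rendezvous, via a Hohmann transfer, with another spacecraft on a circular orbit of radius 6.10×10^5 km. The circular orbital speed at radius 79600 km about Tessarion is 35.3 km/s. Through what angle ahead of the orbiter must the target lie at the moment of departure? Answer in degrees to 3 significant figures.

φ = 104°

From the circular-orbit relation v² = μ/r at r = 79600 km: μ = v²r = (35.3)² × 79600 = 9.91888×10^7 km³/s².
Semi-major axis of the transfer orbit: a_t = (79600 + 6.100×10^5)/2 = 3.448×10^5 km.
Transfer time t = π√(a_t³/μ) = 63870 s.
Target angular speed ω₂ = √(μ/r₂³) = 2.090×10^-5 rad/s.
Angle swept by the target during transfer: ω₂·t = 1.335 rad = 76.49°.
Arrival is 180° from departure on the ellipse, so φ = 180° − 76.49° = 104°.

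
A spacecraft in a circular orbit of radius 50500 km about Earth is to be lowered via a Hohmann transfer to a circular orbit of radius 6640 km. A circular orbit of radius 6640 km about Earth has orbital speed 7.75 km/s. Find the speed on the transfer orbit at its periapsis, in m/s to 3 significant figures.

v = 10300 m/s

From the circular-orbit relation v² = μ/r at r = 6640 km: μ = v²r = (7.75)² × 6640 = 3.98815×10^5 km³/s².
The Hohmann ellipse has a_t = (r₁ + r₂)/2 = 28570 km.
At periapsis, r = 6640 km.
Applying v² = μ(2/r − 1/a_t): v = 10.30 km/s.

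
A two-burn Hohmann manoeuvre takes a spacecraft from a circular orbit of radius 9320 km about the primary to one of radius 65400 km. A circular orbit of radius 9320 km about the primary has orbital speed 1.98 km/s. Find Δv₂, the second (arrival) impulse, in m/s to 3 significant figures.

Δv₂ = 374 m/s

From the circular-orbit relation v² = μ/r at r = 9320 km: μ = v²r = (1.98)² × 9320 = 36538.1 km³/s².
Transfer-ellipse semi-major axis a_t = (r₁ + r₂)/2 = (9320 + 65400)/2 = 37360 km.
Circular speed at r = 65400 km: v_c = √(μ/r) = 0.74745 km/s.
Transfer-orbit speed at the same r (vis-viva, a = a_t): v_t = √[μ(2/r − 1/a_t)] = 0.37333 km/s.
Δv₂ = |v_t − v_c| = |0.37333 − 0.74745| = 0.3741 km/s.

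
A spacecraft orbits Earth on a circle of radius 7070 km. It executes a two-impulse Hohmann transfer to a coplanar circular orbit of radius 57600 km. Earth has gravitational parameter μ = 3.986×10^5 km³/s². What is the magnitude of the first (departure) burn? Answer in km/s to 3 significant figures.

The Hohmann ellipse has a_t = (r₁ + r₂)/2 = 32335 km.
Circular speed at r = 7070 km: v_c = √(μ/r) = 7.5086 km/s.
Vis-viva on the transfer ellipse at r = 7070 km gives v_t = √[μ(2/r − 1/a_t)] = 10.022 km/s.
Δv₁ = |v_t − v_c| = |10.022 − 7.5086| = 2.513 km/s.

Δv₁ = 2.51 km/s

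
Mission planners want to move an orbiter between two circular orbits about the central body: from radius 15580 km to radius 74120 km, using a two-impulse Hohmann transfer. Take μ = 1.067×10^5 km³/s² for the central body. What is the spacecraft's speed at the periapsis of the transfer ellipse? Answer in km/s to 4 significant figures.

Transfer-ellipse semi-major axis a_t = (r₁ + r₂)/2 = (15580 + 74120)/2 = 44850 km.
The periapsis of the transfer ellipse is at r = 15580 km.
Vis-viva: v = √[μ(2/r − 1/a_t)] = √[1.067×10^5 × (2/15580 − 1/44850)] = 3.364 km/s.

v = 3.364 km/s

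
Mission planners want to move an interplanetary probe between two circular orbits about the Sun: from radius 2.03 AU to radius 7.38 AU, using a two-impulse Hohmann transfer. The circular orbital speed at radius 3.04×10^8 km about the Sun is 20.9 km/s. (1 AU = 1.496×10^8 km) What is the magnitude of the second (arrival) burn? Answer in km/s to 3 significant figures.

From the circular-orbit relation v² = μ/r at r = 3.04×10^8 km: μ = v²r = (20.9)² × 3.04×10^8 = 1.32790×10^11 km³/s².
In km: r₁ = 2.03 × 1.496×10^8 = 3.03688×10^8 km; r₂ = 7.38 × 1.496×10^8 = 1.104048×10^9 km.
Semi-major axis of the transfer orbit: a_t = (3.03688×10^8 + 1.104048×10^9)/2 = 7.03868×10^8 km.
Circular speed at r = 1.104048×10^9 km: v_c = √(μ/r) = 10.967 km/s.
Vis-viva on the transfer ellipse at r = 1.104048×10^9 km gives v_t = √[μ(2/r − 1/a_t)] = 7.2037 km/s.
Δv₂ = |v_t − v_c| = |7.2037 − 10.967| = 3.763 km/s.

Δv₂ = 3.76 km/s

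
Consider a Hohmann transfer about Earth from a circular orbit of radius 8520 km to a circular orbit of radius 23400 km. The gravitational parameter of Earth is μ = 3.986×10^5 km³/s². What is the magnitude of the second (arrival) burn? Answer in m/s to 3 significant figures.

Δv₂ = 1110 m/s

The Hohmann ellipse has a_t = (r₁ + r₂)/2 = 15960 km.
On the circular orbit at r = 23400 km, v_c = √(μ/r) = 4.1272 km/s.
Vis-viva on the transfer ellipse at r = 23400 km gives v_t = √[μ(2/r − 1/a_t)] = 3.0155 km/s.
Δv₂ = |v_t − v_c| = |3.0155 − 4.1272| = 1.112 km/s.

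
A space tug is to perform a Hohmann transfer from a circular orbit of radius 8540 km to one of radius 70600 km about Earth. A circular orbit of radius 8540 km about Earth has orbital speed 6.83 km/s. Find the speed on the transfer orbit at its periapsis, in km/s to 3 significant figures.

v = 9.12 km/s

From the circular-orbit relation v² = μ/r at r = 8540 km: μ = v²r = (6.83)² × 8540 = 3.98382×10^5 km³/s².
The Hohmann ellipse has a_t = (r₁ + r₂)/2 = 39570 km.
The periapsis of the transfer ellipse is at r = 8540 km.
Vis-viva: v = √[μ(2/r − 1/a_t)] = √[3.98382×10^5 × (2/8540 − 1/39570)] = 9.123 km/s.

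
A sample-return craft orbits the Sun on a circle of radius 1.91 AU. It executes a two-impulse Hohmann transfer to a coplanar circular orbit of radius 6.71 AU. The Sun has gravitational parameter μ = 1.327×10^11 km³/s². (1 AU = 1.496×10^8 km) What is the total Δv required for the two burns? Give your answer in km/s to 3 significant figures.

In km: r₁ = 1.91 × 1.496×10^8 = 2.85736×10^8 km; r₂ = 6.71 × 1.496×10^8 = 1.003816×10^9 km.
Semi-major axis of the transfer orbit: a_t = (2.85736×10^8 + 1.003816×10^9)/2 = 6.44776×10^8 km.
Circular speed at r₁: v₁ = √(μ/r₁) = √(1.327×10^11/2.85736×10^8) = 21.55028 km/s.
On the transfer ellipse at r₁, v² = μ(2/r − 1/a) gives v_p = √[μ(2/r₁ − 1/a_t)] = 26.88906 km/s.
First burn Δv₁ = |v_p − v₁| = 5.33878 km/s.
Circular speed at r₂: v₂ = √(μ/r₂) = 11.497632 km/s.
Transfer-orbit speed at r₂: v_a = √[μ(2/r₂ − 1/a_t)] = 7.6539647 km/s.
Second burn Δv₂ = |v₂ − v_a| = 3.84367 km/s.
Total Δv = Δv₁ + Δv₂ = 9.182 km/s.

Δv = 9.18 km/s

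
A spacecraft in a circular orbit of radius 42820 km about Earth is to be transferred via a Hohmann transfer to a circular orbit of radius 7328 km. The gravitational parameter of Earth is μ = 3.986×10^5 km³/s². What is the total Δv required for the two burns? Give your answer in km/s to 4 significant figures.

Δv = 3.664 km/s

The Hohmann ellipse has a_t = (r₁ + r₂)/2 = 25074 km.
At r₁ the circular-orbit speed is v₁ = √(μ/r₁) = 3.0510 km/s.
Transfer-orbit speed at r₁ (v² = μ(2/r − 1/a)): v_a = √[μ(2/r₁ − 1/a_t)] = 1.6494 km/s.
First burn Δv₁ = |v_a − v₁| = 1.4016 km/s.
At r₂, v₂ = √(μ/r₂) = 7.3752 km/s.
Transfer-orbit speed at r₂: v_p = √[μ(2/r₂ − 1/a_t)] = 9.6380 km/s.
Second burn Δv₂ = |v₂ − v_p| = 2.2628 km/s.
Total Δv = Δv₁ + Δv₂ = 3.664 km/s.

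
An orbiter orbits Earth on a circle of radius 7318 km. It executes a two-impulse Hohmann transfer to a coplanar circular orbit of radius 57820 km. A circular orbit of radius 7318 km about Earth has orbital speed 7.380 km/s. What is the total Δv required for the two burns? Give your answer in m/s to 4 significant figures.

Δv = 3834 m/s

From the circular-orbit relation v² = μ/r at r = 7318 km: μ = v²r = (7.380)² × 7318 = 3.98570×10^5 km³/s².
Semi-major axis of the transfer orbit: a_t = (7318 + 57820)/2 = 32569 km.
Circular speed at r₁: v₁ = √(μ/r₁) = √(3.98570×10^5/7318) = 7.380 km/s.
Transfer-orbit speed at r₁ (vis-viva equation): v_p = √[μ(2/r₁ − 1/a_t)] = 9.833 km/s.
First burn Δv₁ = |v_p − v₁| = 2.453 km/s.
At r₂, v₂ = √(μ/r₂) = 2.626 km/s.
Transfer-orbit speed at r₂: v_a = √[μ(2/r₂ − 1/a_t)] = 1.245 km/s.
Second burn Δv₂ = |v₂ − v_a| = 1.381 km/s.
Total Δv = Δv₁ + Δv₂ = 3.834 km/s.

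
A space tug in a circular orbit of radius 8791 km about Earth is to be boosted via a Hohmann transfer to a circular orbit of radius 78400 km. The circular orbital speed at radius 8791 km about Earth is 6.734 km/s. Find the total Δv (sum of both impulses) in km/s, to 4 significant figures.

From the circular-orbit relation v² = μ/r at r = 8791 km: μ = v²r = (6.734)² × 8791 = 3.98643×10^5 km³/s².
Semi-major axis of the transfer orbit: a_t = (8791 + 78400)/2 = 43595.5 km.
Circular speed at r₁: v₁ = √(μ/r₁) = √(3.98643×10^5/8791) = 6.7340 km/s.
On the transfer ellipse at r₁, vis-viva equation gives v_p = √[μ(2/r₁ − 1/a_t)] = 9.0305 km/s.
First burn Δv₁ = |v_p − v₁| = 2.2965 km/s.
Circular speed at r₂: v₂ = √(μ/r₂) = 2.2549 km/s.
Transfer-orbit speed at r₂: v_a = √[μ(2/r₂ − 1/a_t)] = 1.0126 km/s.
Second burn Δv₂ = |v₂ − v_a| = 1.2423 km/s.
Δv = Δv₁ + Δv₂ = 2.2965 + 1.2423 = 3.539 km/s.

Δv = 3.539 km/s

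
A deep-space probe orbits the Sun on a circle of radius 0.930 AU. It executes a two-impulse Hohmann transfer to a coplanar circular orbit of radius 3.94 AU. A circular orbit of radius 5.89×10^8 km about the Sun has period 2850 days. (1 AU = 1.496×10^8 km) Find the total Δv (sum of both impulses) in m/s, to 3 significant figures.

From Kepler's third law T² = 4π²r³/μ at r = 5.89×10^8 km, T = 2850 days = 2850 × 86400 s = 2.4624×10^8 s: μ = 4π²r³/T² = 1.33042×10^11 km³/s².
In km: r₁ = 0.930 × 1.496×10^8 = 1.39128×10^8 km; r₂ = 3.94 × 1.496×10^8 = 5.89424×10^8 km.
Semi-major axis of the transfer orbit: a_t = (1.39128×10^8 + 5.89424×10^8)/2 = 3.64276×10^8 km.
At r₁ the circular-orbit speed is v₁ = √(μ/r₁) = 30.9234 km/s.
On the transfer ellipse at r₁, v² = μ(2/r − 1/a) gives v_p = √[μ(2/r₁ − 1/a_t)] = 39.3356 km/s.
First burn Δv₁ = |v_p − v₁| = 8.412 km/s.
Circular speed at r₂: v₂ = √(μ/r₂) = 15.024 km/s.
Transfer-orbit speed at r₂: v_a = √[μ(2/r₂ − 1/a_t)] = 9.2848 km/s.
Second burn Δv₂ = |v₂ − v_a| = 5.739 km/s.
Δv = Δv₁ + Δv₂ = 8.412 + 5.739 = 14.15 km/s.

Δv = 14200 m/s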